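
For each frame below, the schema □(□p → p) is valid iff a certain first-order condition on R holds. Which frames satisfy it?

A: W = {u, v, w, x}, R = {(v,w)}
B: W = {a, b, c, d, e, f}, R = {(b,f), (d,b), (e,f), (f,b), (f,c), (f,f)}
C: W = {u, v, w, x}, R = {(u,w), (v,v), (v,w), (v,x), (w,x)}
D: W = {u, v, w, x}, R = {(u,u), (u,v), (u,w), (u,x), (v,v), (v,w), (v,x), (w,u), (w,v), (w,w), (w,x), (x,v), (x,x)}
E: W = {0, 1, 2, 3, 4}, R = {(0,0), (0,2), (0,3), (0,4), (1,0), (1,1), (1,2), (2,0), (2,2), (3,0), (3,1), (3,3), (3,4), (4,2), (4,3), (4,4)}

D, E

This is the axiom for shift-reflexivity; its first-order frame correspondent is ∀x ∀y (Rxy → Ryy).
A: fails — Rvw but not Rww.
B: fails — Rfc but not Rcc.
C: fails — Ruw but not Rww.
D: ✓.
E: ✓.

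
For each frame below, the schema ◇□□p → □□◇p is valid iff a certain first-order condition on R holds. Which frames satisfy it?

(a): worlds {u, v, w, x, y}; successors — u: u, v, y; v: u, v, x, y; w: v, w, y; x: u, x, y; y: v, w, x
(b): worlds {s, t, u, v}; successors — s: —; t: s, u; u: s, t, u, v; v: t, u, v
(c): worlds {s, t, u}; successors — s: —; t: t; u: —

(a), (c)

This is the axiom for a generalized confluence (Geach) condition; its first-order frame correspondent is ∀x ∀y ∀z ((xRy ∧ xR²z) → ∃w (yR²w ∧ zRw)).
(a): holds.
(b): fails — tRs, tR²s but no w with sR²w and sRw.
(c): holds.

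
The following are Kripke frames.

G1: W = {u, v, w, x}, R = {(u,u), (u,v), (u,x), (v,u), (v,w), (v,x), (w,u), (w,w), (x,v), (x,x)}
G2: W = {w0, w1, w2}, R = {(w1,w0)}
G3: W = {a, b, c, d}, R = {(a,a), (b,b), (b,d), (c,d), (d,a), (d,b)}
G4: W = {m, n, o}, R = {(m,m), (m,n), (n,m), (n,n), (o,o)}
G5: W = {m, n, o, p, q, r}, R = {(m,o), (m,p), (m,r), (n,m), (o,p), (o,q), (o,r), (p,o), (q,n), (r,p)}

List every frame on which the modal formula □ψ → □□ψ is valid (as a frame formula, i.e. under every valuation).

This is the axiom for transitivity; its first-order frame correspondent is ∀x ∀y ∀z (Rxy ∧ Ryz → Rxz).
G1: fails — Ruv and Rvw but not Ruw.
G2: satisfies the condition.
G3: fails — Rcd and Rdb but not Rcb.
G4: satisfies the condition.
G5: fails — Rop and Rpo but not Roo.
Valid on: G2, G4.

G2, G4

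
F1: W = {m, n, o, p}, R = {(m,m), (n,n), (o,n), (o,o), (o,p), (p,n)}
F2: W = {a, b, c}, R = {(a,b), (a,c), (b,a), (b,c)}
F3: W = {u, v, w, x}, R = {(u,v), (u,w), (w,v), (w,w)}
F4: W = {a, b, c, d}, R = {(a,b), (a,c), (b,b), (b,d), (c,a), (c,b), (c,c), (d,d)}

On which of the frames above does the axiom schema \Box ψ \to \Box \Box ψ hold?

Frame correspondent (Sahlqvist): \forall x \forall y \forall z (Rxy \wedge Ryz \to Rxz) — i.e. transitivity.
F1: satisfies the condition.
F2: fails — Rab and Rba but not Raa.
F3: satisfies the condition.
F4: fails — Rab and Rbd but not Rad.

F1, F3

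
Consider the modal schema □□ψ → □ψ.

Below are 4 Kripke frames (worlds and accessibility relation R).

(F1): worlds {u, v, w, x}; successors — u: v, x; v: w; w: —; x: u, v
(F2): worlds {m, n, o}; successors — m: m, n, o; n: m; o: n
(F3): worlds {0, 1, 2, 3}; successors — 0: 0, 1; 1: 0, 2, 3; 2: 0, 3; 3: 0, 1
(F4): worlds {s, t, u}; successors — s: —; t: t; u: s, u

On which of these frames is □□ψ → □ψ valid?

This is the axiom for density; its first-order frame correspondent is ∀x ∀y (Rxy → ∃z (Rxz ∧ Rzy)).
(F1): fails — Rvw but no z with Rvz and Rzw.
(F2): fails — Ron but no z with Roz and Rzn.
(F3): fails — R12 but no z with R1z and Rz2.
(F4): satisfies the condition.
Valid on: (F4).

(F4)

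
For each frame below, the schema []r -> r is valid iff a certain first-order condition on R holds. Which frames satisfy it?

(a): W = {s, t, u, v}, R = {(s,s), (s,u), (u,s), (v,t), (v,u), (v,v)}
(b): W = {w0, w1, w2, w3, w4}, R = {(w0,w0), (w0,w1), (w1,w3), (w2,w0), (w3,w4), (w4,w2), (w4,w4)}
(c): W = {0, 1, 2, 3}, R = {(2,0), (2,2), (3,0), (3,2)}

This is the axiom for reflexivity; its first-order frame correspondent is forall x Rxx.
(a): fails — world t does not see itself.
(b): fails — world w1 does not see itself.
(c): fails — world 0 does not see itself.
Valid on no frame.

none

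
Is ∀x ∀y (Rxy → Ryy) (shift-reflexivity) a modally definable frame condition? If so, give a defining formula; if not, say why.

The condition is shift-reflexivity. A defining modal formula is □(□q → q).
Suppose □(□q→q) is valid. Take Rxy and set V(q)={w : Ryw}. Then at y, □q holds; since □(□q→q) at x, □q→q at y, so q at y, i.e. Ryy.

Yes, by □(□q → q)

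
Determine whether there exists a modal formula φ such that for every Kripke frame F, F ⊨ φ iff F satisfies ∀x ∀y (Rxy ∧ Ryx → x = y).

Modal frame validity is preserved under surjective bounded morphisms.
The 6-cycle (worlds w0,w1,w2,w3,w4,w5 with w0→w1→w2→w3→w4→w5→w0) is antisymmetric. Sending even-indexed worlds to • and odd-indexed worlds to ∘ is a surjective bounded morphism onto the two-world frame with •↔∘, which is not antisymmetric.
Hence antisymmetry is not modally definable.

Not modally definable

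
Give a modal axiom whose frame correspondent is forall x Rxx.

This is reflexivity; the standard corresponding axiom is T: □ψ → ψ.
Suppose □ψ→ψ is valid. At any x set V(ψ)={w : Rxw}. Then □ψ holds at x, so ψ holds at x, i.e. Rxx.

□ψ → ψ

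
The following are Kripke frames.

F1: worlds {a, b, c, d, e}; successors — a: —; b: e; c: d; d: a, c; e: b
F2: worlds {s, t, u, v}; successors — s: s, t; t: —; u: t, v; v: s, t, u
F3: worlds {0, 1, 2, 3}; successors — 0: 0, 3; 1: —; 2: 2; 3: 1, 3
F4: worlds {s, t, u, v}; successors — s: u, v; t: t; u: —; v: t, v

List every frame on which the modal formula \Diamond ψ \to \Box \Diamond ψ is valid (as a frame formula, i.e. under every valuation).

none

This is the axiom for the Euclidean property; its first-order frame correspondent is \forall x \forall y \forall z (Rxy \wedge Rxz \to Ryz).
F1: fails — Rbe and Rbe but not Ree.
F2: fails — Rst and Rss but not Rts.
F3: fails — R03 and R00 but not R30.
F4: fails — Rsv and Rsu but not Rvu.
Valid on no frame.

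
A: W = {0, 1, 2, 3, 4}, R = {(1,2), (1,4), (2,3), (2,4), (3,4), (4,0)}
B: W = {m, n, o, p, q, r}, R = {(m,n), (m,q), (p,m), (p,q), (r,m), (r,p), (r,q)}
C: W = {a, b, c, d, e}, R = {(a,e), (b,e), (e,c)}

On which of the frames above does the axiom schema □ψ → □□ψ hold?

none

The schema corresponds to transitivity: ∀x ∀y ∀z (Rxy ∧ Ryz → Rxz).
A: fails — R34 and R40 but not R30.
B: fails — Rpm and Rmn but not Rpn.
C: fails — Rae and Rec but not Rac.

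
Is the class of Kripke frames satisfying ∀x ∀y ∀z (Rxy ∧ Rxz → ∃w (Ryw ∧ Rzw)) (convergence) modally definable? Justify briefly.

Yes: it is convergence, defined by the .2 schema ◇□p → □◇p.
Suppose ◇□p→□◇p is valid. Take Rxy, Rxz and set V(p)={w : Ryw}. Then □p at y so ◇□p at x, so □◇p at x, so ◇p at z, giving w with Rzw and Ryw.

Yes — defined by ◇□p → □◇p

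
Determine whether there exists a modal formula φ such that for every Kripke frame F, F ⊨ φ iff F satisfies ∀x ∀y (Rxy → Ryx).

The condition is symmetry. A defining modal formula is q → □◇q.
Suppose q→□◇q is valid. Take Rxy and set V(q)={x}. Then q at x, so □◇q at x, so ◇q at y, so some z with Ryz has q; z=x, i.e. Ryx.

Yes, by q → □◇q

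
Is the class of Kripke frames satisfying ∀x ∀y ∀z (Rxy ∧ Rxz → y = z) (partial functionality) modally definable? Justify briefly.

Yes: it is partial functionality, defined by the CD schema ◇q → □q.

Yes — defined by ◇q → □q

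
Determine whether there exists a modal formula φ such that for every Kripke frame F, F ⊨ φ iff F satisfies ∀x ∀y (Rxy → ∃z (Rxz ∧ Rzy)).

Yes — defined by □□p → □p

The condition is density. A defining modal formula is □□p → □p.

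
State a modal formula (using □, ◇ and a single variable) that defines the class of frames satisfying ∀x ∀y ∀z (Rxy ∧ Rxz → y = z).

◇r → □r

A defining formula is ◇r → □r (the CD axiom).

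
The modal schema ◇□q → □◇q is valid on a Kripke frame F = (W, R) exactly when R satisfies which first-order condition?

convergence: ∀x ∀y ∀z (Rxy ∧ Rxz → ∃w (Ryw ∧ Rzw))

Suppose ◇□q→□◇q is valid. Take Rxy, Rxz and set V(q)={w : Ryw}. Then □q at y so ◇□q at x, so □◇q at x, so ◇q at z, giving w with Rzw and Ryw.
The converse is a direct semantic check.
So the correspondent is convergence.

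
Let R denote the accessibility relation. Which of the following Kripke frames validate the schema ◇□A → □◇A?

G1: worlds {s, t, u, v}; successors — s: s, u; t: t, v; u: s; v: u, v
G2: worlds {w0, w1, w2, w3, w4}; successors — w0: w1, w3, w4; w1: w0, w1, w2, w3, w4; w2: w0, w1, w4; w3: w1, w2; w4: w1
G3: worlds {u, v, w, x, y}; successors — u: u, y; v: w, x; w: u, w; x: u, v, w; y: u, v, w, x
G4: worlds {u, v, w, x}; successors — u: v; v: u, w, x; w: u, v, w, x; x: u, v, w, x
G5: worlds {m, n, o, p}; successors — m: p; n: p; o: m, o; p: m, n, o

G2

Frame correspondent (Sahlqvist): ∀x ∀y ∀z (Rxy ∧ Rxz → ∃w (Ryw ∧ Rzw)) — i.e. convergence.
G1: fails — Rvv and Rvu but v and u have no common successor.
G2: holds.
G3: fails — Rxu and Rxv but u and v have no common successor.
G4: fails — Rwu and Rwv but u and v have no common successor.
G5: fails — Rom and Roo but m and o have no common successor.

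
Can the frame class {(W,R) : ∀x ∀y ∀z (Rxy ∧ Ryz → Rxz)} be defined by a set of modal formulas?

The condition is transitivity. A defining modal formula is □p → □□p.
Suppose □p→□□p is valid. Take Rxy, Ryz and set V(p)={w : Rxw}. Then □p at x, so □□p at x, so □p at y, so p at z, i.e. Rxz.

Definable; □p → □□p defines it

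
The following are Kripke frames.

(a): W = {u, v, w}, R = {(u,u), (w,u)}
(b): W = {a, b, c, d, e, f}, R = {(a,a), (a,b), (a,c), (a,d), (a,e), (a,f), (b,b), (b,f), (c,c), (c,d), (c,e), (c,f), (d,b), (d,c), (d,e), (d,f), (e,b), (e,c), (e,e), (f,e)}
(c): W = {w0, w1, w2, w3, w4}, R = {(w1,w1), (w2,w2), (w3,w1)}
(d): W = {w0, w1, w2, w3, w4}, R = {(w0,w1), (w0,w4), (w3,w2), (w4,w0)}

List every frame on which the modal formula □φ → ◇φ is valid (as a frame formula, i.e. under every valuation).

The schema corresponds to seriality: ∀x ∃y Rxy.
(a): fails — world v has no successor.
(b): holds.
(c): fails — world w0 has no successor.
(d): fails — world w1 has no successor.

(b)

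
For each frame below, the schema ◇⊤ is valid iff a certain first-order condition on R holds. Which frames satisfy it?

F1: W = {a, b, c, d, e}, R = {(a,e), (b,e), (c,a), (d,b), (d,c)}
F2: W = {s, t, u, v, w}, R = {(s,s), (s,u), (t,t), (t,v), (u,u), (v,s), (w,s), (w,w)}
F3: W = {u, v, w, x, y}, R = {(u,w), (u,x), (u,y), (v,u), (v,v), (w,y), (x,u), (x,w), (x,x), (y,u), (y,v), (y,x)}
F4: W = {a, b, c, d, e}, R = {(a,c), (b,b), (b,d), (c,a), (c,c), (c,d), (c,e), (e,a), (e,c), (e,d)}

F2, F3

This is the axiom for seriality; its first-order frame correspondent is ∀x ∃y Rxy.
F1: fails — world e has no successor.
F2: holds.
F3: holds.
F4: fails — world d has no successor.
Valid on: F2, F3.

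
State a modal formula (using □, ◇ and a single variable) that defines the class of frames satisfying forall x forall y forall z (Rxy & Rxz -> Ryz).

The condition is the Euclidean property. The 5 schema ◇ψ → □◇ψ defines it.

◇ψ → □◇ψ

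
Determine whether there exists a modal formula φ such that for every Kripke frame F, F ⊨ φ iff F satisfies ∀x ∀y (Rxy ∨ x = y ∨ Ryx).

Not definable by any modal formula

Modal frame validity is preserved under disjoint unions.
Take 4 disjoint single-world reflexive frames: each is trivially connected, but their disjoint union has 4 worlds with no edge between distinct components, so it is not connected.
Hence connectedness of R is not modally definable.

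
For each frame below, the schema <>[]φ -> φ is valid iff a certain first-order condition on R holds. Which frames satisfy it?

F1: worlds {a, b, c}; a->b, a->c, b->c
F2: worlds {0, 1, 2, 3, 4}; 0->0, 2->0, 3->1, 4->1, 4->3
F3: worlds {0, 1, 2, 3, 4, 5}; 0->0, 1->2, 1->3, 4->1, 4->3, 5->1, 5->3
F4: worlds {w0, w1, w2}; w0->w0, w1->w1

F4

This is the axiom for symmetry; its first-order frame correspondent is forall x forall y (Rxy -> Ryx).
F1: fails — Rac but not Rca.
F2: fails — R31 but not R13.
F3: fails — R53 but not R35.
F4: satisfies the condition.
Valid on: F4.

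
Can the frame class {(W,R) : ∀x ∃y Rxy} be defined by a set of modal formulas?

Yes — defined by □p → ◇p

Yes: it is seriality, defined by the D schema □p → ◇p.
Suppose □p→◇p is valid. At any x set V(p)=W. Then □p at x, so ◇p at x, so x has a successor.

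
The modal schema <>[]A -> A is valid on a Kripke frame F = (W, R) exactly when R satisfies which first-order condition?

Symmetry

Equivalently (dual form): A → □◇A.
Suppose A→□◇A is valid. Take Rxy and set V(A)={x}. Then A at x, so □◇A at x, so ◇A at y, so some z with Ryz has A; z=x, i.e. Ryx.
Conversely, any frame satisfying forall x forall y (Rxy -> Ryx) validates the schema.
So the correspondent is symmetry.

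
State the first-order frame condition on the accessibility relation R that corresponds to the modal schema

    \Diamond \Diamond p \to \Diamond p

This is a Sahlqvist (Geach-type) schema ◇^2□^0p → □^0◇^1p.
First-order correspondent: \forall x \forall y (x R^2 y \to \exists w (y = w \wedge xRw)).

\forall x \forall y (x R^2 y \to \exists w (y = w \wedge xRw))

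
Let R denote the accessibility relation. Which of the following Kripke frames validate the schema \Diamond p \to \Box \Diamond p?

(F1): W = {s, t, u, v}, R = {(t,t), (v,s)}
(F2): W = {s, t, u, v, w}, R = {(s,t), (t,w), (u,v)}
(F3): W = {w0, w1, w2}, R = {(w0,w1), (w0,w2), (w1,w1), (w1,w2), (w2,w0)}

This is the axiom for the Euclidean property; its first-order frame correspondent is \forall x \forall y \forall z (Rxy \wedge Rxz \to Ryz).
(F1): fails — Rvs and Rvs but not Rss.
(F2): fails — Rst and Rst but not Rtt.
(F3): fails — Rw0w2 and Rw0w1 but not Rw2w1.
Valid on no frame.

none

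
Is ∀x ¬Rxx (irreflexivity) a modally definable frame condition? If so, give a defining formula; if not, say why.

If a class were modally definable it would be closed under surjective bounded morphisms (Goldblatt–Thomason).
The 2-cycle (worlds w0,w1 with w0→w1→w0) is irreflexive, and the map sending every world to a single reflexive point • is a surjective bounded morphism (forth: every edge maps to (•,•); back: every world has a successor). So any modal formula valid on the 2-cycle is also valid on the reflexive point, which is not irreflexive.
So no modal formula (or set of formulas) defines exactly the irreflexive frames.

No — not modally definable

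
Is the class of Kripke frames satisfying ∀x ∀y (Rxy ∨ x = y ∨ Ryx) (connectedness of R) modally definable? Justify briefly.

No — not modally definable

If a class were modally definable it would be closed under disjoint unions (Goldblatt–Thomason).
Take 4 disjoint single-world reflexive frames: each is trivially connected, but their disjoint union has 4 worlds with no edge between distinct components, so it is not connected.
So the class is not modally definable.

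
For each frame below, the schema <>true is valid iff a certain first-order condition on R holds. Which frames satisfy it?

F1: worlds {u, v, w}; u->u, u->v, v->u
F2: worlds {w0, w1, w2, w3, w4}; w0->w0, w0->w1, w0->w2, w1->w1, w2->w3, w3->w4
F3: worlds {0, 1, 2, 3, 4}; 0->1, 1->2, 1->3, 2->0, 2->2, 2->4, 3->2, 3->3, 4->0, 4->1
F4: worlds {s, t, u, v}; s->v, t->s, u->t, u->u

F3

Frame correspondent (Sahlqvist): forall x exists y Rxy — i.e. seriality.
F1: fails — world w has no successor.
F2: fails — world w4 has no successor.
F3: holds.
F4: fails — world v has no successor.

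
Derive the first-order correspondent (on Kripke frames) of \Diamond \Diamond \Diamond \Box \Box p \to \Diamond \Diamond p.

This is a Sahlqvist (Geach-type) schema ◇^3□^2p → □^0◇^2p.
First-order correspondent: \forall x \forall y (x R^3 y \to \exists w (y R^2 w \wedge x R^2 w)).

\forall x \forall y (x R^3 y \to \exists w (y R^2 w \wedge x R^2 w))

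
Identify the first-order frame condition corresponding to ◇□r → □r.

This is a form of the 5 axiom.
It corresponds to the Euclidean property: ∀x ∀y ∀z (Rxy ∧ Rxz → Ryz).

The Euclidean property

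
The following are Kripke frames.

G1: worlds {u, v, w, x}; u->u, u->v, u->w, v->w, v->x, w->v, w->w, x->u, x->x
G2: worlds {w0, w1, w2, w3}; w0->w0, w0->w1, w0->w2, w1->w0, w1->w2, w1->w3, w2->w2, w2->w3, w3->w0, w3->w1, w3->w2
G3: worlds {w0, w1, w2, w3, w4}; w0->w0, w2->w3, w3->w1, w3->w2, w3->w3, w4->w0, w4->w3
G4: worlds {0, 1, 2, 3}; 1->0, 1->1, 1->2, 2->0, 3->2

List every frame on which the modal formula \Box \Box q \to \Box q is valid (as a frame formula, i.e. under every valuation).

The schema corresponds to density: \forall x \forall y (Rxy \to \exists z (Rxz \wedge Rzy)).
G1: satisfies the condition.
G2: satisfies the condition.
G3: satisfies the condition.
G4: fails — R32 but no z with R3z and Rz2.

G1, G2, G3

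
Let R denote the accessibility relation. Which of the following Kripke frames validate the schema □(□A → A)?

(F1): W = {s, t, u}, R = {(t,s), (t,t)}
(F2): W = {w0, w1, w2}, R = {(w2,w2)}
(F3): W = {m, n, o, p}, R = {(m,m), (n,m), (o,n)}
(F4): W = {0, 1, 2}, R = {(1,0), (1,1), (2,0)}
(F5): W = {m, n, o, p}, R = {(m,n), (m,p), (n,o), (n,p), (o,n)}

The schema corresponds to shift-reflexivity: ∀x ∀y (Rxy → Ryy).
(F1): fails — Rts but not Rss.
(F2): condition met.
(F3): fails — Ron but not Rnn.
(F4): fails — R10 but not R00.
(F5): fails — Ron but not Rnn.

(F2)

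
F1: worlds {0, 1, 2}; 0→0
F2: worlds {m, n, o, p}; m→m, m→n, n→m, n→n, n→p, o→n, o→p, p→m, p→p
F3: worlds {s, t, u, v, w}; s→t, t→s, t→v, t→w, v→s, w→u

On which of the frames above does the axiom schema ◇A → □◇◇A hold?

The schema corresponds to a generalized confluence (Geach) condition: ∀x ∀y ∀z ((xRy ∧ xRz) → ∃w (y = w ∧ zR²w)).
F1: satisfies the condition.
F2: satisfies the condition.
F3: fails — tRs, tRv but no w* with s=w* and vR²w*.

F1, F2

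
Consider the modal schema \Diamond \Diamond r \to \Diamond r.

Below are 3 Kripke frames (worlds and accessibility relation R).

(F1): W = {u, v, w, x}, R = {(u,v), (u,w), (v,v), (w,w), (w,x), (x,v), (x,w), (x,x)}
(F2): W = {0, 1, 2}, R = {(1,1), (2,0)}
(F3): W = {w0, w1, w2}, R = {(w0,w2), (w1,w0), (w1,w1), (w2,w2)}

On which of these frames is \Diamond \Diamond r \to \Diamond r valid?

The schema corresponds to a generalized confluence (Geach) condition: \forall x \forall y (x R^2 y \to \exists w (y = w \wedge xRw)).
(F1): fails — uR²x but no t with x=t and uRt.
(F2): satisfies the condition.
(F3): fails — w1R²w2 but no w with w2=w and w1Rw.
Valid on: (F2).

(F2)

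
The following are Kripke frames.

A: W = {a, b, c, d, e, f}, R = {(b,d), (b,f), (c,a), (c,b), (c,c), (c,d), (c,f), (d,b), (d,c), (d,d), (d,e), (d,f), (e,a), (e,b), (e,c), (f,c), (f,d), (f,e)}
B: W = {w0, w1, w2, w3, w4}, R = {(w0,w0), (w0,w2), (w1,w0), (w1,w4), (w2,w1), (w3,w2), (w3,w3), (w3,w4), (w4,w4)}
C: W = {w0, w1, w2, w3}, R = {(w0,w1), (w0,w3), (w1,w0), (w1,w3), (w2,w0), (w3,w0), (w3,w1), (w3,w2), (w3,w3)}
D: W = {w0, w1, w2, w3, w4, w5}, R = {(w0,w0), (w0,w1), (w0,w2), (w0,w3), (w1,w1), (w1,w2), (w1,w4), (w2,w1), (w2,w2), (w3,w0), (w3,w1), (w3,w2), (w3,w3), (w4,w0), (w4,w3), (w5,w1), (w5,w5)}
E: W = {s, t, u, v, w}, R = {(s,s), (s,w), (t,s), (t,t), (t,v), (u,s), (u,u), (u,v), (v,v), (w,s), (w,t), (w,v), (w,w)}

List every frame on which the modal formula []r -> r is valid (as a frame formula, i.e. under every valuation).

E

The schema corresponds to reflexivity: forall x Rxx.
A: fails — world a does not see itself.
B: fails — world w1 does not see itself.
C: fails — world w0 does not see itself.
D: fails — world w4 does not see itself.
E: ✓.
Valid on: E.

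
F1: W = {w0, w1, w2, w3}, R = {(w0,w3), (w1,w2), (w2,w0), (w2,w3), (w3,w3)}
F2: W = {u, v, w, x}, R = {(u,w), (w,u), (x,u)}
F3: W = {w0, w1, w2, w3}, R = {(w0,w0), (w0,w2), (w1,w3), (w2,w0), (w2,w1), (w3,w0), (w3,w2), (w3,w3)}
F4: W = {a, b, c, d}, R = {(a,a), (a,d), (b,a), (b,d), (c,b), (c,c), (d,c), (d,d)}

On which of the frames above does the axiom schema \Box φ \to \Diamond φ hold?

F1, F3, F4

This is the axiom for seriality; its first-order frame correspondent is \forall x \exists y Rxy.
F1: ✓.
F2: fails — world v has no successor.
F3: ✓.
F4: ✓.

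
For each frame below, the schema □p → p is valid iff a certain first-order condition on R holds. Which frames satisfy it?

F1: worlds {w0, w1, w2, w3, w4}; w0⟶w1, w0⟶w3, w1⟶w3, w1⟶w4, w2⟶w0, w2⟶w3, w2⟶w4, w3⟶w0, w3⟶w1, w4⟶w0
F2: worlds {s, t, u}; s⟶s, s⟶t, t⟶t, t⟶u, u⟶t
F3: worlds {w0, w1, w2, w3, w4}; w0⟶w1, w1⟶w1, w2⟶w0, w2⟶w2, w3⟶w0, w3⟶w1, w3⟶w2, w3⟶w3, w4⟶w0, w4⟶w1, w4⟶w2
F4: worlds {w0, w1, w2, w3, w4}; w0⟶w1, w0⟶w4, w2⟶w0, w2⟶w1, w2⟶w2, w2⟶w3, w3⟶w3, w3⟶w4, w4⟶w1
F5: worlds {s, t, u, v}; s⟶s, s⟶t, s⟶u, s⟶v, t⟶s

The schema corresponds to reflexivity: ∀x Rxx.
F1: fails — world w0 does not see itself.
F2: fails — world u does not see itself.
F3: fails — world w0 does not see itself.
F4: fails — world w0 does not see itself.
F5: fails — world t does not see itself.

none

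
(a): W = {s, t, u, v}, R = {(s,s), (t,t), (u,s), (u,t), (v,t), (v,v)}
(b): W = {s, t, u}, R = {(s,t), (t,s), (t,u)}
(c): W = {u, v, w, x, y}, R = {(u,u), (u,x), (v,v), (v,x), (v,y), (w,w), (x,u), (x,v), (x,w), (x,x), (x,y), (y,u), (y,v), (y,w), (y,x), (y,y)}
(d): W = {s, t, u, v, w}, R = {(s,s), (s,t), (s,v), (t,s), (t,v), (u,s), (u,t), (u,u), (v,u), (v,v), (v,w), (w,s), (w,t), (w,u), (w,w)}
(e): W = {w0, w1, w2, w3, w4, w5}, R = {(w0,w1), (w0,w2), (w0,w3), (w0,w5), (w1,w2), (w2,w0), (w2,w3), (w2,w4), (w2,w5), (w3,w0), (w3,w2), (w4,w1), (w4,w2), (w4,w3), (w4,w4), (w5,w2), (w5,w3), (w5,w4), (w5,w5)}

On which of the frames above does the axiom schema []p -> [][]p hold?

The schema corresponds to transitivity: forall x forall y forall z (Rxy & Ryz -> Rxz).
(a): satisfies the condition.
(b): fails — Rts and Rst but not Rtt.
(c): fails — Rvx and Rxw but not Rvw.
(d): fails — Rwt and Rtv but not Rwv.
(e): fails — Rw4w3 and Rw3w0 but not Rw4w0.
Valid on: (a).

(a)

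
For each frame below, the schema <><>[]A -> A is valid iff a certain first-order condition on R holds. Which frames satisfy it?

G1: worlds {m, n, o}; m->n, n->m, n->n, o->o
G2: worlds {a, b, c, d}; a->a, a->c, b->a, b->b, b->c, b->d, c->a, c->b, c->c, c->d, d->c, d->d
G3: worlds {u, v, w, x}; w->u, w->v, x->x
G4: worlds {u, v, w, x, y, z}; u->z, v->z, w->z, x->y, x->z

This is the axiom for a generalized confluence (Geach) condition; its first-order frame correspondent is forall x forall y (x R^2 y -> exists w (yRw & x = w)).
G1: fails — mR²m but no w with mRw and m=w.
G2: fails — aR²d but no w with dRw and a=w.
G3: condition met.
G4: condition met.
Valid on: G3, G4.

G3, G4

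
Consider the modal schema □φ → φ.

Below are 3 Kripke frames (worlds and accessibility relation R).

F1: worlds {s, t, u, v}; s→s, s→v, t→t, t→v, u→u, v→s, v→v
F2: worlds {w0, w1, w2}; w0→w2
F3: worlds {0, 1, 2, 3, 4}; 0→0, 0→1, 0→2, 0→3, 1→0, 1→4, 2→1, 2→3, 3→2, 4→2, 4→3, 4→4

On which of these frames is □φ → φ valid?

F1

This is the axiom for reflexivity; its first-order frame correspondent is ∀x Rxx.
F1: holds.
F2: fails — world w0 does not see itself.
F3: fails — world 1 does not see itself.
Valid on: F1.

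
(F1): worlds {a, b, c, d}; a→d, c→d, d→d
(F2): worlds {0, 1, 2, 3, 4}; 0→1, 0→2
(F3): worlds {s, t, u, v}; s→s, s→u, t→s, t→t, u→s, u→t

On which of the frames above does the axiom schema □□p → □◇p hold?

(F1), (F3)

This is the axiom for a generalized confluence (Geach) condition; its first-order frame correspondent is ∀x ∀z (xRz → ∃w (xR²w ∧ zRw)).
(F1): holds.
(F2): fails — 0R1 but no w with 0R²w and 1Rw.
(F3): holds.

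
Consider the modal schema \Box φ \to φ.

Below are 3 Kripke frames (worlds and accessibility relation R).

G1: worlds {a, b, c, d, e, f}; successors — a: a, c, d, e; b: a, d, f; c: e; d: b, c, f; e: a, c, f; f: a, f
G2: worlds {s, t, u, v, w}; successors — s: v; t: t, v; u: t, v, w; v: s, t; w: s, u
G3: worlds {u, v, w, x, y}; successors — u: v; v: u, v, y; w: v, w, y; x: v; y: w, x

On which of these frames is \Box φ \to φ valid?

This is the axiom for reflexivity; its first-order frame correspondent is \forall x Rxx.
G1: fails — world b does not see itself.
G2: fails — world s does not see itself.
G3: fails — world u does not see itself.

none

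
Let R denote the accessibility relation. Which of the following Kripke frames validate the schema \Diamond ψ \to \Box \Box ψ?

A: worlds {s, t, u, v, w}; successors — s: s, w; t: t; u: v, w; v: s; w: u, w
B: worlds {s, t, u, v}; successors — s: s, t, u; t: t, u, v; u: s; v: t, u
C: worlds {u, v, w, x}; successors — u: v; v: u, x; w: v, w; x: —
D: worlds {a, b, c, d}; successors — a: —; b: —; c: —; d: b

D

The schema corresponds to a generalized confluence (Geach) condition: \forall x \forall y \forall z ((xRy \wedge x R^2 z) \to \exists w (y = w \wedge z = w)).
A: fails — sRs, sR²u but s ≠ u.
B: fails — sRs, sR²t but s ≠ t.
C: fails — uRv, uR²u but v ≠ u.
D: ✓.
Valid on: D.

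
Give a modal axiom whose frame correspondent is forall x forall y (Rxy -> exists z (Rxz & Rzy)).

A defining formula is □□p → □p (the C4 axiom).
Suppose □□p→□p is valid. Take Rxy and set V(p)={w : xR²w}. Then □□p at x, so □p at x, so p at y, i.e. ∃z(Rxz∧Rzy).

□□p → □p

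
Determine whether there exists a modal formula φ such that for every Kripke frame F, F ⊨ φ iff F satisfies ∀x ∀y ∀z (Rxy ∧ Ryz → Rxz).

Yes — defined by □p → □□p

Yes: it is transitivity, defined by the 4 schema □p → □□p.
Suppose □p→□□p is valid. Take Rxy, Ryz and set V(p)={w : Rxw}. Then □p at x, so □□p at x, so □p at y, so p at z, i.e. Rxz.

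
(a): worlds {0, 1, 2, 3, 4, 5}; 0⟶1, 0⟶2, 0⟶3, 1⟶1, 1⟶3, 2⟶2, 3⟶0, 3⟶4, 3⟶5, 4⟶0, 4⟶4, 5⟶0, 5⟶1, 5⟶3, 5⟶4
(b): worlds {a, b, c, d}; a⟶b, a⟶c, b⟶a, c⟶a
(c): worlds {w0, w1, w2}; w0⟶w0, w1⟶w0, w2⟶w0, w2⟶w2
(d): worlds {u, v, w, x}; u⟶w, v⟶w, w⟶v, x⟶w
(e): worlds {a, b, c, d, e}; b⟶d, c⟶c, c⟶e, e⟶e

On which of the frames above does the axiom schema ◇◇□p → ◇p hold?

(b), (c), (d), (e)

This is the axiom for a generalized confluence (Geach) condition; its first-order frame correspondent is ∀x ∀y (xR²y → ∃w (yRw ∧ xRw)).
(a): fails — 0R²3 but no w with 3Rw and 0Rw.
(b): satisfies the condition.
(c): satisfies the condition.
(d): satisfies the condition.
(e): satisfies the condition.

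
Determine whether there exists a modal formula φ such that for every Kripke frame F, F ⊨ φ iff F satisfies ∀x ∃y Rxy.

Yes — defined by □r → ◇r

The condition is seriality. A defining modal formula is □r → ◇r.
Suppose □r→◇r is valid. At any x set V(r)=W. Then □r at x, so ◇r at x, so x has a successor.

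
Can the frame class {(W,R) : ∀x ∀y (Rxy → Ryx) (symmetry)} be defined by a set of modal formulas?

Yes — defined by r → □◇r

This is a Sahlqvist condition; the B axiom r → □◇r defines it.
Suppose r→□◇r is valid. Take Rxy and set V(r)={x}. Then r at x, so □◇r at x, so ◇r at y, so some z with Ryz has r; z=x, i.e. Ryx.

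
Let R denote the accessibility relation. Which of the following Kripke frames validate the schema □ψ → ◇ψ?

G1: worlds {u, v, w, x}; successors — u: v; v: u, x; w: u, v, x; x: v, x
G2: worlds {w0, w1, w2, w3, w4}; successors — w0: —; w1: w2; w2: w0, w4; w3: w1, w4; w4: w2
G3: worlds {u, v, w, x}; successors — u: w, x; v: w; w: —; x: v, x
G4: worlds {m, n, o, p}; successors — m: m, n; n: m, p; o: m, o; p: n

G1, G4

Frame correspondent (Sahlqvist): ∀x ∃y Rxy — i.e. seriality.
G1: condition met.
G2: fails — world w0 has no successor.
G3: fails — world w has no successor.
G4: condition met.
Valid on: G1, G4.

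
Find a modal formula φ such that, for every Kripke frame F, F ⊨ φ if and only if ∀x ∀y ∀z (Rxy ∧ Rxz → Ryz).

◇s → □◇s

A defining formula is ◇s → □◇s (the 5 axiom).
Suppose ◇s→□◇s is valid. Take Rxy, Rxz and set V(s)={y}. Then ◇s at x, so □◇s at x, so ◇s at z, so some w with Rzw has s; w=y, i.e. Rzy. By symmetry of the argument, Ryz.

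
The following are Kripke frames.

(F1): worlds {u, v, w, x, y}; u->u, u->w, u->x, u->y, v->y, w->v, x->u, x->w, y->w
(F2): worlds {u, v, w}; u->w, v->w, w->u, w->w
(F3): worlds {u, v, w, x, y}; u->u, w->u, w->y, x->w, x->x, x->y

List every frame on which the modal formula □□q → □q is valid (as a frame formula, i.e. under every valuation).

Frame correspondent (Sahlqvist): ∀x ∀y (Rxy → ∃z (Rxz ∧ Rzy)) — i.e. density.
(F1): fails — Ryw but no z with Ryz and Rzw.
(F2): holds.
(F3): fails — Rwy but no z with Rwz and Rzy.
Valid on: (F2).

(F2)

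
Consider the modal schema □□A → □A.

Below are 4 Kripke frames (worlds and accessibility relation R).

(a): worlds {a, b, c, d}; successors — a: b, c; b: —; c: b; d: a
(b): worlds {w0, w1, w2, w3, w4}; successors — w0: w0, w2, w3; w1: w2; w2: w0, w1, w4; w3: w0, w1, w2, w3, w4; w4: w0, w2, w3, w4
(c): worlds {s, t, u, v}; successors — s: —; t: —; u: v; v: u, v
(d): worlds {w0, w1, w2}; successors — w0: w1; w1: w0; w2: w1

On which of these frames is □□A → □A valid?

(c)

Frame correspondent (Sahlqvist): ∀x ∀y (Rxy → ∃z (Rxz ∧ Rzy)) — i.e. density.
(a): fails — Rac but no z with Raz and Rzc.
(b): fails — Rw1w2 but no z with Rw1z and Rzw2.
(c): condition met.
(d): fails — Rw0w1 but no z with Rw0z and Rzw1.
Valid on: (c).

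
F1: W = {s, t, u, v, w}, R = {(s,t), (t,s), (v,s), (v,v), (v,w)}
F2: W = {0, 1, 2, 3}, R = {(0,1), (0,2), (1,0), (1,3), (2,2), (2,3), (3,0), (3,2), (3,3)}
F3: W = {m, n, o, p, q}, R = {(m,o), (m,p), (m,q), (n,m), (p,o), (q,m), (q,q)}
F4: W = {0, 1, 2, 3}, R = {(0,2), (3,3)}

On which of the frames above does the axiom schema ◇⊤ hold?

This is the axiom for seriality; its first-order frame correspondent is ∀x ∃y Rxy.
F1: fails — world u has no successor.
F2: condition met.
F3: fails — world o has no successor.
F4: fails — world 1 has no successor.

F2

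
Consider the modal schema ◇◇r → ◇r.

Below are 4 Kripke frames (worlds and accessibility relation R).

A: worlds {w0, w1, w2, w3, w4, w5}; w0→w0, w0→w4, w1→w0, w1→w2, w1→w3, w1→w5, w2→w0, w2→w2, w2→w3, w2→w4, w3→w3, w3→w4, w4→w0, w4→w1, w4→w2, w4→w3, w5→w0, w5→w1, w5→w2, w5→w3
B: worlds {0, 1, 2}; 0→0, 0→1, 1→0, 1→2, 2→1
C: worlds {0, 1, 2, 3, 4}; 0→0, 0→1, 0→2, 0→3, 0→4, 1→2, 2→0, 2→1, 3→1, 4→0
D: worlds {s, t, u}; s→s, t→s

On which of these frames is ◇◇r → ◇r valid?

Frame correspondent (Sahlqvist): ∀x ∀y ∀z (Rxy ∧ Ryz → Rxz) — i.e. transitivity.
A: fails — Rw1w3 and Rw3w4 but not Rw1w4.
B: fails — R10 and R01 but not R11.
C: fails — R12 and R20 but not R10.
D: satisfies the condition.

D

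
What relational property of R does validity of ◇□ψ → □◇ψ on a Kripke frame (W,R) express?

This is the .2 axiom.
Its frame correspondent is convergence — ∀x ∀y ∀z (Rxy ∧ Rxz → ∃w (Ryw ∧ Rzw)).

convergence: ∀x ∀y ∀z (Rxy ∧ Rxz → ∃w (Ryw ∧ Rzw))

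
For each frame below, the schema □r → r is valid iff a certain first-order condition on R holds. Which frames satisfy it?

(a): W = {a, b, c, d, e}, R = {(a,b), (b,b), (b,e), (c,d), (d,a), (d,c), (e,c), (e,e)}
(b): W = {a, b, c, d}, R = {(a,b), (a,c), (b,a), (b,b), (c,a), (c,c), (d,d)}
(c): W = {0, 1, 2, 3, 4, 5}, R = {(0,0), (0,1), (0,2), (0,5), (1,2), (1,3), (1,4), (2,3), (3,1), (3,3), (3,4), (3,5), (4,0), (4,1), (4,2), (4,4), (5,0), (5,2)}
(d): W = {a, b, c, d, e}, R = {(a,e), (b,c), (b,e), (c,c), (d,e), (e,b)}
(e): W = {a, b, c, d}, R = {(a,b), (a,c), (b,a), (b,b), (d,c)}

This is the axiom for reflexivity; its first-order frame correspondent is ∀x Rxx.
(a): fails — world a does not see itself.
(b): fails — world a does not see itself.
(c): fails — world 1 does not see itself.
(d): fails — world a does not see itself.
(e): fails — world a does not see itself.
Valid on no frame.

none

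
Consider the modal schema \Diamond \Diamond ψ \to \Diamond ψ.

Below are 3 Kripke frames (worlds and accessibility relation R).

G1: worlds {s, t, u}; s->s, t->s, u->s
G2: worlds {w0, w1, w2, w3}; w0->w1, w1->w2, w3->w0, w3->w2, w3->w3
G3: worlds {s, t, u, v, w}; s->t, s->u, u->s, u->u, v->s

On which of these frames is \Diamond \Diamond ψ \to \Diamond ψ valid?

The schema corresponds to transitivity: \forall x \forall y \forall z (Rxy \wedge Ryz \to Rxz).
G1: ✓.
G2: fails — Rw3w0 and Rw0w1 but not Rw3w1.
G3: fails — Rus and Rst but not Rut.

G1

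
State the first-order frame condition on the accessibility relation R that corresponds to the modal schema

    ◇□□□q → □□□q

∀x ∀y ∀z ((xRy ∧ xR³z) → ∃w (yR³w ∧ z = w))

This is a Sahlqvist (Geach-type) schema ◇^1□^3q → □^3◇^0q.
First-order correspondent: ∀x ∀y ∀z ((xRy ∧ xR³z) → ∃w (yR³w ∧ z = w)).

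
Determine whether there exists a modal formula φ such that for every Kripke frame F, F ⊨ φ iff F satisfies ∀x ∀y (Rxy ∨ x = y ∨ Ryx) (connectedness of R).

Any modally definable frame class is closed under disjoint unions.
Take 2 disjoint single-world reflexive frames: each is trivially connected, but their disjoint union has 2 worlds with no edge between distinct components, so it is not connected.
So the class is not modally definable.

Not definable by any modal formula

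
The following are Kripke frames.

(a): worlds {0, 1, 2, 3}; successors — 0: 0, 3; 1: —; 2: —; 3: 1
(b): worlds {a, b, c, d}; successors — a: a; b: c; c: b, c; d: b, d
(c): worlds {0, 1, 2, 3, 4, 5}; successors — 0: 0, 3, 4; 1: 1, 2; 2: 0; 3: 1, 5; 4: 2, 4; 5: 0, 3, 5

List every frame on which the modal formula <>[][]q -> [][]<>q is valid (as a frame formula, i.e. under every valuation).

This is the axiom for a generalized confluence (Geach) condition; its first-order frame correspondent is forall x forall y forall z ((xRy & x R^2 z) -> exists w (y R^2 w & zRw)).
(a): fails — 0R0, 0R²1 but no w with 0R²w and 1Rw.
(b): ✓.
(c): fails — 0R4, 0R²3 but no w with 4R²w and 3Rw.

(b)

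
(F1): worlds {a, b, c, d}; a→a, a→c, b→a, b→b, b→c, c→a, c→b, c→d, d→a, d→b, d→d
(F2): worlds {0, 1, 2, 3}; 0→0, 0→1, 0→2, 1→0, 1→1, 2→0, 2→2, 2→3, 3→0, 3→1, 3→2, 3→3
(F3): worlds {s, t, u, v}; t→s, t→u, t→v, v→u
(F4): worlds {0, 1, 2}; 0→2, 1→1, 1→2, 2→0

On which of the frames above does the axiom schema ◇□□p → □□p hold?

(F1)

Frame correspondent (Sahlqvist): ∀x ∀y ∀z ((xRy ∧ xR²z) → ∃w (yR²w ∧ z = w)) — i.e. a generalized confluence (Geach) condition.
(F1): ✓.
(F2): fails — 0R1, 0R²3 but no w with 1R²w and 3=w.
(F3): fails — tRs, tR²u but no w with sR²w and u=w.
(F4): fails — 0R2, 0R²0 but no w with 2R²w and 0=w.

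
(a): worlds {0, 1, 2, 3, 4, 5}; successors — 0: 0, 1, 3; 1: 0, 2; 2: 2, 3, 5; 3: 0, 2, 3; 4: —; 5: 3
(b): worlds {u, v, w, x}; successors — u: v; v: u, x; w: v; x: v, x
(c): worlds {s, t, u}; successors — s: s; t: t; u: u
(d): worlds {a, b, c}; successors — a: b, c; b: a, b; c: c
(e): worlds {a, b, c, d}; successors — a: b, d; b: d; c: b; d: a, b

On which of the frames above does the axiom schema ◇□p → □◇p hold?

(a), (b), (c)

This is the axiom for convergence; its first-order frame correspondent is ∀x ∀y ∀z (Rxy ∧ Rxz → ∃w (Ryw ∧ Rzw)).
(a): satisfies the condition.
(b): satisfies the condition.
(c): satisfies the condition.
(d): fails — Rab and Rac but b and c have no common successor.
(e): fails — Rab and Rad but b and d have no common successor.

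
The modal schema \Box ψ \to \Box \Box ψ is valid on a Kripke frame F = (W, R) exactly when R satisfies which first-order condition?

transitivity: \forall x \forall y \forall z (Rxy \wedge Ryz \to Rxz)

This is the 4 axiom.
Its frame correspondent is transitivity — \forall x \forall y \forall z (Rxy \wedge Ryz \to Rxz).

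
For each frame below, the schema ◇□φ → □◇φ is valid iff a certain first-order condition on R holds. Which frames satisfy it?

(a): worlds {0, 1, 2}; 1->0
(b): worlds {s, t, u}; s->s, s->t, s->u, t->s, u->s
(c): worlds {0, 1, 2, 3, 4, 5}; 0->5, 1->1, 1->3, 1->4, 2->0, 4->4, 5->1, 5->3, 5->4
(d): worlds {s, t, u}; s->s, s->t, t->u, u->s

The schema corresponds to convergence: ∀x ∀y ∀z (Rxy ∧ Rxz → ∃w (Ryw ∧ Rzw)).
(a): fails — R10 and R10 but 0 and 0 have no common successor.
(b): condition met.
(c): fails — R11 and R13 but 1 and 3 have no common successor.
(d): fails — Rss and Rst but s and t have no common successor.

(b)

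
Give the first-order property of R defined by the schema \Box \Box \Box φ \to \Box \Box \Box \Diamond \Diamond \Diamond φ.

This is a Sahlqvist (Geach-type) schema ◇^0□^3φ → □^3◇^3φ.
Minimal-valuation argument: fix x; take any y with xR^0y and any z with xR^3z. Set V(φ) to the set of worlds R-reachable from y in exactly 3 steps. Then □^3φ holds at y, so the antecedent holds at x; validity forces ◇^3φ at z, giving a w with zR^3w and yR^3w.
First-order correspondent: \forall x \forall z (x R^3 z \to \exists w (x R^3 w \wedge z R^3 w)).

\forall x \forall z (x R^3 z \to \exists w (x R^3 w \wedge z R^3 w))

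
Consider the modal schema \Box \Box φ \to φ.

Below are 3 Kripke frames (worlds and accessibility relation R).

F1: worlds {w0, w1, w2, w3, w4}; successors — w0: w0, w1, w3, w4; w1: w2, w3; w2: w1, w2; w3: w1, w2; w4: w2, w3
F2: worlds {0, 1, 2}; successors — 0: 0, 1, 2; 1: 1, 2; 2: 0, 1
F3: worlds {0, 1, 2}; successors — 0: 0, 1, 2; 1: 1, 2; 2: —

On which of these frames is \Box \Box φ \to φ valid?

F2

The schema corresponds to a generalized confluence (Geach) condition: \forall x \exists w (x R^2 w \wedge x = w).
F1: fails — at w4 but no w with w4R²w and w4=w.
F2: ✓.
F3: fails — at 2 but no w with 2R²w and 2=w.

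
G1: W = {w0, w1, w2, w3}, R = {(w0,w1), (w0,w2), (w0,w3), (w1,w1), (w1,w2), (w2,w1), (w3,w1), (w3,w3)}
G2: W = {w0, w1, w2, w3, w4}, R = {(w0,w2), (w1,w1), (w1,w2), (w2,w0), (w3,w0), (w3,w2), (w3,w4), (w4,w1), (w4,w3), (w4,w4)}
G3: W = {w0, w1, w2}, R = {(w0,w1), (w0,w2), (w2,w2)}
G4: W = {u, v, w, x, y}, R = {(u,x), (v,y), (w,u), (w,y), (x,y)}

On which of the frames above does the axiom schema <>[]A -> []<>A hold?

G1

The schema corresponds to convergence: forall x forall y forall z (Rxy & Rxz -> exists w (Ryw & Rzw)).
G1: holds.
G2: fails — Rw1w2 and Rw1w1 but w2 and w1 have no common successor.
G3: fails — Rw0w1 and Rw0w1 but w1 and w1 have no common successor.
G4: fails — Rvy and Rvy but y and y have no common successor.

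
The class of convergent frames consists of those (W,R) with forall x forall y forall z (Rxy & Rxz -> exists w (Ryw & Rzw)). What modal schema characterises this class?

This is convergence; the standard corresponding axiom is .2: ◇□ψ → □◇ψ.
Suppose ◇□ψ→□◇ψ is valid. Take Rxy, Rxz and set V(ψ)={w : Ryw}. Then □ψ at y so ◇□ψ at x, so □◇ψ at x, so ◇ψ at z, giving w with Rzw and Ryw.

◇□ψ → □◇ψ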